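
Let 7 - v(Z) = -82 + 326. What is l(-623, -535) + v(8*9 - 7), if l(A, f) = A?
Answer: -860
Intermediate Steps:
v(Z) = -237 (v(Z) = 7 - (-82 + 326) = 7 - 1*244 = 7 - 244 = -237)
l(-623, -535) + v(8*9 - 7) = -623 - 237 = -860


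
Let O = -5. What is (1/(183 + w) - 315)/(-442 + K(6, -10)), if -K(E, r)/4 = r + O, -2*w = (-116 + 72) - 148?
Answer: 43942/53289 ≈ 0.82460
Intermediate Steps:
w = 96 (w = -((-116 + 72) - 148)/2 = -(-44 - 148)/2 = -½*(-192) = 96)
K(E, r) = 20 - 4*r (K(E, r) = -4*(r - 5) = -4*(-5 + r) = 20 - 4*r)
(1/(183 + w) - 315)/(-442 + K(6, -10)) = (1/(183 + 96) - 315)/(-442 + (20 - 4*(-10))) = (1/279 - 315)/(-442 + (20 + 40)) = (1/279 - 315)/(-442 + 60) = -87884/279/(-382) = -87884/279*(-1/382) = 43942/53289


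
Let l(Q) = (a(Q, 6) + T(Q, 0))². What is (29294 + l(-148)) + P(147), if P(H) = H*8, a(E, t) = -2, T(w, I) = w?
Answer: 52970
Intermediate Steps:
l(Q) = (-2 + Q)²
P(H) = 8*H
(29294 + l(-148)) + P(147) = (29294 + (-2 - 148)²) + 8*147 = (29294 + (-150)²) + 1176 = (29294 + 22500) + 1176 = 51794 + 1176 = 52970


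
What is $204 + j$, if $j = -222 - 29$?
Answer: $-47$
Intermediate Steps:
$j = -251$ ($j = -222 - 29 = -251$)
$204 + j = 204 - 251 = -47$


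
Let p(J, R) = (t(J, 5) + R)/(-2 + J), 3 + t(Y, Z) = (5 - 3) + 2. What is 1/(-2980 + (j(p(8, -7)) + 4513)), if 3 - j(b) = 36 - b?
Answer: 1/1499 ≈ 0.00066711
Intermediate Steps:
t(Y, Z) = 1 (t(Y, Z) = -3 + ((5 - 3) + 2) = -3 + (2 + 2) = -3 + 4 = 1)
p(J, R) = (1 + R)/(-2 + J)
j(b) = -33 + b (j(b) = 3 - (36 - b) = 3 + (-36 + b) = -33 + b)
1/(-2980 + (j(p(8, -7)) + 4513)) = 1/(-2980 + ((-33 + (1 - 7)/(-2 + 8)) + 4513)) = 1/(-2980 + ((-33 - 6/6) + 4513)) = 1/(-2980 + ((-33 + (⅙)*(-6)) + 4513)) = 1/(-2980 + ((-33 - 1) + 4513)) = 1/(-2980 + (-34 + 4513)) = 1/(-2980 + 4479) = 1/1499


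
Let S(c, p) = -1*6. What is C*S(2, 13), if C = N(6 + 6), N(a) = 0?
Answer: 0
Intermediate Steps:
S(c, p) = -6
C = 0
C*S(2, 13) = 0*(-6) = 0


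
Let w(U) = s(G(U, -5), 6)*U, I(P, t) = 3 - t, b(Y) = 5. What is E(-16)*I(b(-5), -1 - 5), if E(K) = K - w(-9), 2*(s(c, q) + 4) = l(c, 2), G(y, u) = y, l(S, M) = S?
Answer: -1665/2 ≈ -832.50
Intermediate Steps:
s(c, q) = -4 + c/2
w(U) = U*(-4 + U/2) (w(U) = (-4 + U/2)*U = U*(-4 + U/2))
E(K) = -153/2 + K (E(K) = K - (-9)*(-8 - 9)/2 = K - (-9)*(-17)/2 = K - 1*153/2 = K - 153/2 = -153/2 + K)
E(-16)*I(b(-5), -1 - 5) = (-153/2 - 16)*(3 - (-1 - 5)) = -185*(3 - 1*(-6))/2 = -185*(3 + 6)/2 = -185/2*9 = -1665/2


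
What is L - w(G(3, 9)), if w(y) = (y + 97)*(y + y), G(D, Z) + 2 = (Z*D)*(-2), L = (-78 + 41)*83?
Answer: 1521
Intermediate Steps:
L = -3071 (L = -37*83 = -3071)
G(D, Z) = -2 - 2*D*Z (G(D, Z) = -2 + (Z*D)*(-2) = -2 + (D*Z)*(-2) = -2 - 2*D*Z)
w(y) = 2*y*(97 + y) (w(y) = (97 + y)*(2*y) = 2*y*(97 + y))
L - w(G(3, 9)) = -3071 - 2*(-2 - 2*3*9)*(97 + (-2 - 2*3*9)) = -3071 - 2*(-2 - 54)*(97 + (-2 - 54)) = -3071 - 2*(-56)*(97 - 56) = -3071 - 2*(-56)*41 = -3071 - 1*(-4592) = -3071 + 4592 = 1521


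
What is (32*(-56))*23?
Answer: -41216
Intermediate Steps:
(32*(-56))*23 = -1792*23 = -41216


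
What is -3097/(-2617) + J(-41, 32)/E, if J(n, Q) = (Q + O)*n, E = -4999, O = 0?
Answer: 18915407/13082383 ≈ 1.4459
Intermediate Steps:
J(n, Q) = Q*n (J(n, Q) = (Q + 0)*n = Q*n)
-3097/(-2617) + J(-41, 32)/E = -3097/(-2617) + (32*(-41))/(-4999) = -3097*(-1/2617) - 1312*(-1/4999) = 3097/2617 + 1312/4999 = 18915407/13082383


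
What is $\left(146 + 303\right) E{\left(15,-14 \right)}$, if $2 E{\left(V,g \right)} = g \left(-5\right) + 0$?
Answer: $15715$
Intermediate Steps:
$E{\left(V,g \right)} = - \frac{5 g}{2}$ ($E{\left(V,g \right)} = \frac{g \left(-5\right) + 0}{2} = \frac{- 5 g + 0}{2} = \frac{\left(-5\right) g}{2} = - \frac{5 g}{2}$)
$\left(146 + 303\right) E{\left(15,-14 \right)} = \left(146 + 303\right) \left(\left(- \frac{5}{2}\right) \left(-14\right)\right) = 449 \cdot 35 = 15715$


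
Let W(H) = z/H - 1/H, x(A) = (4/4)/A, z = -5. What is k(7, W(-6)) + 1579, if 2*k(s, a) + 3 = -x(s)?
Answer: 11042/7 ≈ 1577.4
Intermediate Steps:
x(A) = 1/A (x(A) = (4*(¼))/A = 1/A)
W(H) = -6/H (W(H) = -5/H - 1/H = -6/H)
k(s, a) = -3/2 - 1/(2*s) (k(s, a) = -3/2 + (-1/s)/2 = -3/2 - 1/(2*s))
k(7, W(-6)) + 1579 = (½)*(-1 - 3*7)/7 + 1579 = (½)*(⅐)*(-1 - 21) + 1579 = (½)*(⅐)*(-22) + 1579 = -11/7 + 1579 = 11042/7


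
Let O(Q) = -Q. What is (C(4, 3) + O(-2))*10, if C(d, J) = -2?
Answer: 0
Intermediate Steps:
(C(4, 3) + O(-2))*10 = (-2 - 1*(-2))*10 = (-2 + 2)*10 = 0*10 = 0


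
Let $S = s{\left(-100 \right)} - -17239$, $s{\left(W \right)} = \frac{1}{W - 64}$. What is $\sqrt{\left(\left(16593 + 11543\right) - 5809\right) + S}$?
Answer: $\frac{\sqrt{266041743}}{82} \approx 198.91$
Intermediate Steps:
$s{\left(W \right)} = \frac{1}{-64 + W}$
$S = \frac{2827195}{164}$ ($S = \frac{1}{-64 - 100} - -17239 = \frac{1}{-164} + 17239 = - \frac{1}{164} + 17239 = \frac{2827195}{164} \approx 17239.0$)
$\sqrt{\left(\left(16593 + 11543\right) - 5809\right) + S} = \sqrt{\left(\left(16593 + 11543\right) - 5809\right) + \frac{2827195}{164}} = \sqrt{\left(28136 - 5809\right) + \frac{2827195}{164}} = \sqrt{22327 + \frac{2827195}{164}} = \sqrt{\frac{6488823}{164}} = \frac{\sqrt{266041743}}{82}$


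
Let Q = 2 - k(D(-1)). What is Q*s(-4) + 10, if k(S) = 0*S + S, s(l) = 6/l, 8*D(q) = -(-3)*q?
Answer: 103/16 ≈ 6.4375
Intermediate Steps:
D(q) = 3*q/8 (D(q) = (-(-3)*q)/8 = (3*q)/8 = 3*q/8)
k(S) = S (k(S) = 0 + S = S)
Q = 19/8 (Q = 2 - 3*(-1)/8 = 2 - 1*(-3/8) = 2 + 3/8 = 19/8 ≈ 2.3750)
Q*s(-4) + 10 = 19*(6/(-4))/8 + 10 = 19*(6*(-1/4))/8 + 10 = (19/8)*(-3/2) + 10 = -57/16 + 10 = 103/16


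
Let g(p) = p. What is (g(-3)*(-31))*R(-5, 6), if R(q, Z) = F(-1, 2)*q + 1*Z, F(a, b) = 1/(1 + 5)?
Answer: 961/2 ≈ 480.50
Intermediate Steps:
F(a, b) = ⅙ (F(a, b) = 1/6 = ⅙)
R(q, Z) = Z + q/6 (R(q, Z) = q/6 + 1*Z = q/6 + Z = Z + q/6)
(g(-3)*(-31))*R(-5, 6) = (-3*(-31))*(6 + (⅙)*(-5)) = 93*(6 - ⅚) = 93*(31/6) = 961/2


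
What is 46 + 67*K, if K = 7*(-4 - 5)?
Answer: -4175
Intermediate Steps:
K = -63 (K = 7*(-9) = -63)
46 + 67*K = 46 + 67*(-63) = 46 - 4221 = -4175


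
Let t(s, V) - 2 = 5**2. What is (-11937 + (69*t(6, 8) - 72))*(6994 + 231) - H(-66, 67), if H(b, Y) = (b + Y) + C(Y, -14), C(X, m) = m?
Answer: -73304837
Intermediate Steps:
t(s, V) = 27 (t(s, V) = 2 + 5**2 = 2 + 25 = 27)
H(b, Y) = -14 + Y + b (H(b, Y) = (b + Y) - 14 = (Y + b) - 14 = -14 + Y + b)
(-11937 + (69*t(6, 8) - 72))*(6994 + 231) - H(-66, 67) = (-11937 + (69*27 - 72))*(6994 + 231) - (-14 + 67 - 66) = (-11937 + (1863 - 72))*7225 - 1*(-13) = (-11937 + 1791)*7225 + 13 = -10146*7225 + 13 = -73304850 + 13 = -73304837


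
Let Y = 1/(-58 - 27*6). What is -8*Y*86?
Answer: 172/55 ≈ 3.1273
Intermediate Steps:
Y = -1/220 (Y = 1/(-58 - 162) = 1/(-220) = -1/220 ≈ -0.0045455)
-8*Y*86 = -8*(-1/220)*86 = (2/55)*86 = 172/55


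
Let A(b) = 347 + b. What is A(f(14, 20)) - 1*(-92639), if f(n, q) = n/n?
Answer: 92987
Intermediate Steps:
f(n, q) = 1
A(f(14, 20)) - 1*(-92639) = (347 + 1) - 1*(-92639) = 348 + 92639 = 92987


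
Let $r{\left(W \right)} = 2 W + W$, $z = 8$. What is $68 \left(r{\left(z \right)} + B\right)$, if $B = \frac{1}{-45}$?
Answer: $\frac{73372}{45} \approx 1630.5$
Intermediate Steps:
$B = - \frac{1}{45} \approx -0.022222$
$r{\left(W \right)} = 3 W$
$68 \left(r{\left(z \right)} + B\right) = 68 \left(3 \cdot 8 - \frac{1}{45}\right) = 68 \left(24 - \frac{1}{45}\right) = 68 \cdot \frac{1079}{45} = \frac{73372}{45}$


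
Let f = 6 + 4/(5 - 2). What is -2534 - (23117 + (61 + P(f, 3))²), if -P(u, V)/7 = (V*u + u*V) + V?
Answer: -97475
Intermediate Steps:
f = 22/3 (f = 6 + 4/3 = 22/3 ≈ 7.3333)
P(u, V) = -7*V - 14*V*u (P(u, V) = -7*((V*u + u*V) + V) = -7*((V*u + V*u) + V) = -7*(2*V*u + V) = -7*(V + 2*V*u) = -7*V - 14*V*u)
-2534 - (23117 + (61 + P(f, 3))²) = -2534 - (23117 + (61 - 7*3*(1 + 2*(22/3)))²) = -2534 - (23117 + (61 - 7*3*(1 + 44/3))²) = -2534 - (23117 + (61 - 7*3*47/3)²) = -2534 - (23117 + (61 - 329)²) = -2534 - (23117 + (-268)²) = -2534 - (23117 + 71824) = -2534 - 1*94941 = -2534 - 94941 = -97475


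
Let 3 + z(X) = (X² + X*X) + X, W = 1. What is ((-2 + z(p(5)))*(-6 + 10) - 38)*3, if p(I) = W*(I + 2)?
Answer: 1086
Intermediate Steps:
p(I) = 2 + I (p(I) = 1*(I + 2) = 1*(2 + I) = 2 + I)
z(X) = -3 + X + 2*X² (z(X) = -3 + ((X² + X*X) + X) = -3 + ((X² + X²) + X) = -3 + (2*X² + X) = -3 + (X + 2*X²) = -3 + X + 2*X²)
((-2 + z(p(5)))*(-6 + 10) - 38)*3 = ((-2 + (-3 + (2 + 5) + 2*(2 + 5)²))*(-6 + 10) - 38)*3 = ((-2 + (-3 + 7 + 2*7²))*4 - 38)*3 = ((-2 + (-3 + 7 + 2*49))*4 - 38)*3 = ((-2 + (-3 + 7 + 98))*4 - 38)*3 = ((-2 + 102)*4 - 38)*3 = (100*4 - 38)*3 = (400 - 38)*3 = 362*3 = 1086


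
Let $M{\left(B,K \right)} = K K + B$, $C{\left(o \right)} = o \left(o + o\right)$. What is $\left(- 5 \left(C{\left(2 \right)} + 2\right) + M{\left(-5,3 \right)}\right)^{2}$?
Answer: $2116$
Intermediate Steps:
$C{\left(o \right)} = 2 o^{2}$ ($C{\left(o \right)} = o 2 o = 2 o^{2}$)
$M{\left(B,K \right)} = B + K^{2}$ ($M{\left(B,K \right)} = K^{2} + B = B + K^{2}$)
$\left(- 5 \left(C{\left(2 \right)} + 2\right) + M{\left(-5,3 \right)}\right)^{2} = \left(- 5 \left(2 \cdot 2^{2} + 2\right) - \left(5 - 3^{2}\right)\right)^{2} = \left(- 5 \left(2 \cdot 4 + 2\right) + \left(-5 + 9\right)\right)^{2} = \left(- 5 \left(8 + 2\right) + 4\right)^{2} = \left(\left(-5\right) 10 + 4\right)^{2} = \left(-50 + 4\right)^{2} = \left(-46\right)^{2} = 2116$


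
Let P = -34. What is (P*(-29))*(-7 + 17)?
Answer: 9860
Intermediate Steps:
(P*(-29))*(-7 + 17) = (-34*(-29))*(-7 + 17) = 986*10 = 9860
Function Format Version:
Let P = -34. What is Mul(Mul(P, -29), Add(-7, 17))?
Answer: 9860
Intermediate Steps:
Mul(Mul(P, -29), Add(-7, 17)) = Mul(Mul(-34, -29), Add(-7, 17)) = Mul(986, 10) = 9860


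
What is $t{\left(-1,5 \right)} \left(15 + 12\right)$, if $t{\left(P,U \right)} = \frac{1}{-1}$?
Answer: $-27$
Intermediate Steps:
$t{\left(P,U \right)} = -1$
$t{\left(-1,5 \right)} \left(15 + 12\right) = - (15 + 12) = \left(-1\right) 27 = -27$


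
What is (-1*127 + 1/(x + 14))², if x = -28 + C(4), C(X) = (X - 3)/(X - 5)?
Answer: 3632836/225 ≈ 16146.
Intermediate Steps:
C(X) = (-3 + X)/(-5 + X)
x = -29 (x = -28 + (-3 + 4)/(-5 + 4) = -28 + 1/(-1) = -28 - 1*1 = -28 - 1 = -29)
(-1*127 + 1/(x + 14))² = (-1*127 + 1/(-29 + 14))² = (-127 + 1/(-15))² = (-127 - 1/15)² = (-1906/15)² = 3632836/225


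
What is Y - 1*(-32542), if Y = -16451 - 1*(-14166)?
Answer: 30257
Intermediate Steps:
Y = -2285 (Y = -16451 + 14166 = -2285)
Y - 1*(-32542) = -2285 - 1*(-32542) = -2285 + 32542 = 30257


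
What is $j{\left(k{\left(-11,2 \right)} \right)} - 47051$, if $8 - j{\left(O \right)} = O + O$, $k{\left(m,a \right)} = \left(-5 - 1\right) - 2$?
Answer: $-47027$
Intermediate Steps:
$k{\left(m,a \right)} = -8$ ($k{\left(m,a \right)} = -6 - 2 = -8$)
$j{\left(O \right)} = 8 - 2 O$ ($j{\left(O \right)} = 8 - \left(O + O\right) = 8 - 2 O$)
$j{\left(k{\left(-11,2 \right)} \right)} - 47051 = \left(8 - -16\right) - 47051 = \left(8 + 16\right) - 47051 = 24 - 47051 = -47027$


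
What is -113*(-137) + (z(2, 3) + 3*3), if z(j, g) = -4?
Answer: 15486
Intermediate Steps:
-113*(-137) + (z(2, 3) + 3*3) = -113*(-137) + (-4 + 3*3) = 15481 + (-4 + 9) = 15481 + 5 = 15486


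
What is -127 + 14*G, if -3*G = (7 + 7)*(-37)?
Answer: 6871/3 ≈ 2290.3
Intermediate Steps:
G = 518/3 (G = -(7 + 7)*(-37)/3 = -14*(-37)/3 = -1/3*(-518) = 518/3 ≈ 172.67)
-127 + 14*G = -127 + 14*(518/3) = -127 + 7252/3 = 6871/3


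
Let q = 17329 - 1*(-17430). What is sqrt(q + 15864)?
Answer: sqrt(50623) ≈ 225.00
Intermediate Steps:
q = 34759 (q = 17329 + 17430 = 34759)
sqrt(q + 15864) = sqrt(34759 + 15864) = sqrt(50623)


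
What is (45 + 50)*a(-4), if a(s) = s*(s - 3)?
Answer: 2660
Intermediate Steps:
a(s) = s*(-3 + s)
(45 + 50)*a(-4) = (45 + 50)*(-4*(-3 - 4)) = 95*(-4*(-7)) = 95*28 = 2660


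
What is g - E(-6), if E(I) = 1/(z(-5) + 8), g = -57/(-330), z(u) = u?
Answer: -53/330 ≈ -0.16061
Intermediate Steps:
g = 19/110 (g = -57*(-1/330) = 19/110 ≈ 0.17273)
E(I) = 1/3 (E(I) = 1/(-5 + 8) = 1/3)
g - E(-6) = 19/110 - 1*1/3 = 19/110 - 1/3 = -53/330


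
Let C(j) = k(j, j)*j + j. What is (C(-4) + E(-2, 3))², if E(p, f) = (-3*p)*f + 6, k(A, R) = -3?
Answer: 1024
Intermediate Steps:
E(p, f) = 6 - 3*f*p (E(p, f) = -3*f*p + 6 = 6 - 3*f*p)
C(j) = -2*j (C(j) = -3*j + j = -2*j)
(C(-4) + E(-2, 3))² = (-2*(-4) + (6 - 3*3*(-2)))² = (8 + (6 + 18))² = (8 + 24)² = 32² = 1024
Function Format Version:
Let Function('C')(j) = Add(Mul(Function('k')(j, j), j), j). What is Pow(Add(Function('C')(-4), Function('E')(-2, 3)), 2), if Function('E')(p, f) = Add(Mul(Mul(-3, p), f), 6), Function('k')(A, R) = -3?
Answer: 1024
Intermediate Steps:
Function('E')(p, f) = Add(6, Mul(-3, f, p)) (Function('E')(p, f) = Add(Mul(-3, f, p), 6) = Add(6, Mul(-3, f, p)))
Function('C')(j) = Mul(-2, j) (Function('C')(j) = Add(Mul(-3, j), j) = Mul(-2, j))
Pow(Add(Function('C')(-4), Function('E')(-2, 3)), 2) = Pow(Add(Mul(-2, -4), Add(6, Mul(-3, 3, -2))), 2) = Pow(Add(8, Add(6, 18)), 2) = Pow(Add(8, 24), 2) = Pow(32, 2) = 1024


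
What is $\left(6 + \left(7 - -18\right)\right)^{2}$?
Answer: $961$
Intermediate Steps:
$\left(6 + \left(7 - -18\right)\right)^{2} = \left(6 + \left(7 + 18\right)\right)^{2} = \left(6 + 25\right)^{2} = 31^{2} = 961$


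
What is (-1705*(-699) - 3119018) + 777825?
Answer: -1149398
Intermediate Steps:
(-1705*(-699) - 3119018) + 777825 = (1191795 - 3119018) + 777825 = -1927223 + 777825 = -1149398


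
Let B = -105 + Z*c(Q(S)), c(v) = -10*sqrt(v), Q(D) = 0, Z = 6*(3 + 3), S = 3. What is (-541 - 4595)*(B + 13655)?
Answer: -69592800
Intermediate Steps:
Z = 36 (Z = 6*6 = 36)
B = -105 (B = -105 + 36*(-10*sqrt(0)) = -105 + 36*(-10*0) = -105 + 36*0 = -105 + 0 = -105)
(-541 - 4595)*(B + 13655) = (-541 - 4595)*(-105 + 13655) = -5136*13550 = -69592800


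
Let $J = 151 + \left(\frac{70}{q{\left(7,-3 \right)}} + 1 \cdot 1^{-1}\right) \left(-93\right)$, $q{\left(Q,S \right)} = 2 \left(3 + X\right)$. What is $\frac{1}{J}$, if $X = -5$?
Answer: $\frac{2}{3371} \approx 0.0005933$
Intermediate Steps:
$q{\left(Q,S \right)} = -4$ ($q{\left(Q,S \right)} = 2 \left(3 - 5\right) = 2 \left(-2\right) = -4$)
$J = \frac{3371}{2}$ ($J = 151 + \left(\frac{70}{-4} + 1 \cdot 1^{-1}\right) \left(-93\right) = 151 + \left(70 \left(- \frac{1}{4}\right) + 1 \cdot 1\right) \left(-93\right) = 151 + \left(- \frac{35}{2} + 1\right) \left(-93\right) = 151 - - \frac{3069}{2} = 151 + \frac{3069}{2} = \frac{3371}{2} \approx 1685.5$)
$\frac{1}{J} = \frac{1}{\frac{3371}{2}} = \frac{2}{3371}$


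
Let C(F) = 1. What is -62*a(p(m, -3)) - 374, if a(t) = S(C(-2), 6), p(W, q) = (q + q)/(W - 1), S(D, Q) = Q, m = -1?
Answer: -746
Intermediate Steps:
p(W, q) = 2*q/(-1 + W) (p(W, q) = (2*q)/(-1 + W) = 2*q/(-1 + W))
a(t) = 6
-62*a(p(m, -3)) - 374 = -62*6 - 374 = -372 - 374 = -746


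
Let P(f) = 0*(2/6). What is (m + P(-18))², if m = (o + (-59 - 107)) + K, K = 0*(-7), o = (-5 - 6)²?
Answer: 2025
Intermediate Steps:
o = 121 (o = (-11)² = 121)
K = 0
P(f) = 0 (P(f) = 0*(2*(⅙)) = 0*(⅓) = 0)
m = -45 (m = (121 + (-59 - 107)) + 0 = (121 - 166) + 0 = -45 + 0 = -45)
(m + P(-18))² = (-45 + 0)² = (-45)² = 2025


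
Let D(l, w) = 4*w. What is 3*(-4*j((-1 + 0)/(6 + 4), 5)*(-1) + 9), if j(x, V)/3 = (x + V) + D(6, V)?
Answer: 4617/5 ≈ 923.40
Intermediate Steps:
j(x, V) = 3*x + 15*V (j(x, V) = 3*((x + V) + 4*V) = 3*((V + x) + 4*V) = 3*(x + 5*V) = 3*x + 15*V)
3*(-4*j((-1 + 0)/(6 + 4), 5)*(-1) + 9) = 3*(-4*(3*((-1 + 0)/(6 + 4)) + 15*5)*(-1) + 9) = 3*(-4*(3*(-1/10) + 75)*(-1) + 9) = 3*(-4*(3*(-1*⅒) + 75)*(-1) + 9) = 3*(-4*(3*(-⅒) + 75)*(-1) + 9) = 3*(-4*(-3/10 + 75)*(-1) + 9) = 3*(-4*747/10*(-1) + 9) = 3*(-1494/5*(-1) + 9) = 3*(1494/5 + 9) = 3*(1539/5) = 4617/5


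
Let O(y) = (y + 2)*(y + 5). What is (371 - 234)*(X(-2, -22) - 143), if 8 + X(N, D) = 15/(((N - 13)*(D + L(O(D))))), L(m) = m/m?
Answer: -434290/21 ≈ -20680.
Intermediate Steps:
O(y) = (2 + y)*(5 + y)
L(m) = 1
X(N, D) = -8 + 15/((1 + D)*(-13 + N)) (X(N, D) = -8 + 15/(((N - 13)*(D + 1))) = -8 + 15/(((-13 + N)*(1 + D))) = -8 + 15/(((1 + D)*(-13 + N))) = -8 + 15*(1/((1 + D)*(-13 + N))) = -8 + 15/((1 + D)*(-13 + N)))
(371 - 234)*(X(-2, -22) - 143) = (371 - 234)*((119 - 8*(-2) + 104*(-22) - 8*(-22)*(-2))/(-13 - 2 - 13*(-22) - 22*(-2)) - 143) = 137*((119 + 16 - 2288 - 352)/(-13 - 2 + 286 + 44) - 143) = 137*(-2505/315 - 143) = 137*((1/315)*(-2505) - 143) = 137*(-167/21 - 143) = 137*(-3170/21) = -434290/21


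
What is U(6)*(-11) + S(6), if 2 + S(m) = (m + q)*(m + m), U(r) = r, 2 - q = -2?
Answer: 52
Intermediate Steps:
q = 4 (q = 2 - 1*(-2) = 2 + 2 = 4)
S(m) = -2 + 2*m*(4 + m) (S(m) = -2 + (m + 4)*(m + m) = -2 + (4 + m)*(2*m) = -2 + 2*m*(4 + m))
U(6)*(-11) + S(6) = 6*(-11) + (-2 + 2*6² + 8*6) = -66 + (-2 + 2*36 + 48) = -66 + (-2 + 72 + 48) = -66 + 118 = 52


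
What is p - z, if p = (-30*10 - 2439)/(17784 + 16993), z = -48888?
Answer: 20484039/419 ≈ 48888.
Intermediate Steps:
p = -33/419 (p = (-300 - 2439)/34777 = -2739*1/34777 = -33/419 ≈ -0.078759)
p - z = -33/419 - 1*(-48888) = -33/419 + 48888 = 20484039/419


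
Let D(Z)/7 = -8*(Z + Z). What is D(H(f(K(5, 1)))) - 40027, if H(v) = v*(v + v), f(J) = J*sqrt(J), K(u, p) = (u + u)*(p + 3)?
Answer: -14376027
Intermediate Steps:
K(u, p) = 2*u*(3 + p) (K(u, p) = (2*u)*(3 + p) = 2*u*(3 + p))
f(J) = J**(3/2)
H(v) = 2*v**2 (H(v) = v*(2*v) = 2*v**2)
D(Z) = -112*Z (D(Z) = 7*(-8*(Z + Z)) = 7*(-16*Z) = -112*Z)
D(H(f(K(5, 1)))) - 40027 = -224*((2*5*(3 + 1))**(3/2))**2 - 40027 = -224*((2*5*4)**(3/2))**2 - 40027 = -224*(40**(3/2))**2 - 40027 = -224*(80*sqrt(10))**2 - 40027 = -224*64000 - 40027 = -112*128000 - 40027 = -14336000 - 40027 = -14376027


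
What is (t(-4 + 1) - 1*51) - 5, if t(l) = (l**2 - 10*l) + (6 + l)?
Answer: -14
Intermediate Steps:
t(l) = 6 + l**2 - 9*l
(t(-4 + 1) - 1*51) - 5 = ((6 + (-4 + 1)**2 - 9*(-4 + 1)) - 1*51) - 5 = ((6 + (-3)**2 - 9*(-3)) - 51) - 5 = ((6 + 9 + 27) - 51) - 5 = (42 - 51) - 5 = -9 - 5 = -14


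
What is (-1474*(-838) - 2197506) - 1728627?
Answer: -2690921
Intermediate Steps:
(-1474*(-838) - 2197506) - 1728627 = (1235212 - 2197506) - 1728627 = -962294 - 1728627 = -2690921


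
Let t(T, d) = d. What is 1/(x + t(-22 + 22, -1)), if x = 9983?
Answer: 1/9982 ≈ 0.00010018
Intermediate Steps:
1/(x + t(-22 + 22, -1)) = 1/(9983 - 1) = 1/9982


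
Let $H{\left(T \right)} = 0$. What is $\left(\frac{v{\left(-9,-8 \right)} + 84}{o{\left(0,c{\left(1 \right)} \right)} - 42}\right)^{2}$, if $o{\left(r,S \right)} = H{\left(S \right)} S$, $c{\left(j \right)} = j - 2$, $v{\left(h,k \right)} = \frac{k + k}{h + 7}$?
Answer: $\frac{2116}{441} \approx 4.7982$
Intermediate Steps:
$v{\left(h,k \right)} = \frac{2 k}{7 + h}$
$c{\left(j \right)} = -2 + j$
$o{\left(r,S \right)} = 0$ ($o{\left(r,S \right)} = 0 S = 0$)
$\left(\frac{v{\left(-9,-8 \right)} + 84}{o{\left(0,c{\left(1 \right)} \right)} - 42}\right)^{2} = \left(\frac{2 \left(-8\right) \frac{1}{7 - 9} + 84}{0 - 42}\right)^{2} = \left(\frac{2 \left(-8\right) \frac{1}{-2} + 84}{-42}\right)^{2} = \left(\left(2 \left(-8\right) \left(- \frac{1}{2}\right) + 84\right) \left(- \frac{1}{42}\right)\right)^{2} = \left(\left(8 + 84\right) \left(- \frac{1}{42}\right)\right)^{2} = \left(92 \left(- \frac{1}{42}\right)\right)^{2} = \left(- \frac{46}{21}\right)^{2} = \frac{2116}{441}$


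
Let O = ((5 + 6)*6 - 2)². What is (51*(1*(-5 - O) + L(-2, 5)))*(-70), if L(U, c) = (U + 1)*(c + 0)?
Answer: 14658420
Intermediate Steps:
L(U, c) = c*(1 + U) (L(U, c) = (1 + U)*c = c*(1 + U))
O = 4096 (O = (11*6 - 2)² = (66 - 2)² = 64² = 4096)
(51*(1*(-5 - O) + L(-2, 5)))*(-70) = (51*(1*(-5 - 1*4096) + 5*(1 - 2)))*(-70) = (51*(1*(-5 - 4096) + 5*(-1)))*(-70) = (51*(1*(-4101) - 5))*(-70) = (51*(-4101 - 5))*(-70) = (51*(-4106))*(-70) = -209406*(-70) = 14658420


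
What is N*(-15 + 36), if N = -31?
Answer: -651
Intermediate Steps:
N*(-15 + 36) = -31*(-15 + 36) = -31*21 = -651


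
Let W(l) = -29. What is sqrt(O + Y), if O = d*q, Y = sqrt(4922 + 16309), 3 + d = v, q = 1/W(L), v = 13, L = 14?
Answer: sqrt(-290 + 2523*sqrt(2359))/29 ≈ 12.057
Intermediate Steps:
q = -1/29 (q = 1/(-29) = -1/29 ≈ -0.034483)
d = 10 (d = -3 + 13 = 10)
Y = 3*sqrt(2359) (Y = sqrt(21231) = 3*sqrt(2359) ≈ 145.71)
O = -10/29 (O = 10*(-1/29) = -10/29 ≈ -0.34483)
sqrt(O + Y) = sqrt(-10/29 + 3*sqrt(2359))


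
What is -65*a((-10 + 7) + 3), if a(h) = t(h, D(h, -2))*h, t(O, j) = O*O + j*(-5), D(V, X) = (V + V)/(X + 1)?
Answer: 0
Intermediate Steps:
D(V, X) = 2*V/(1 + X) (D(V, X) = (2*V)/(1 + X) = 2*V/(1 + X))
t(O, j) = O² - 5*j
a(h) = h*(h² + 10*h) (a(h) = (h² - 10*h/(1 - 2))*h = (h² - 10*h/(-1))*h = (h² - 10*h*(-1))*h = (h² - (-10)*h)*h = (h² + 10*h)*h = h*(h² + 10*h))
-65*a((-10 + 7) + 3) = -65*((-10 + 7) + 3)²*(10 + ((-10 + 7) + 3)) = -65*(-3 + 3)²*(10 + (-3 + 3)) = -65*0²*(10 + 0) = -0*10 = -65*0 = 0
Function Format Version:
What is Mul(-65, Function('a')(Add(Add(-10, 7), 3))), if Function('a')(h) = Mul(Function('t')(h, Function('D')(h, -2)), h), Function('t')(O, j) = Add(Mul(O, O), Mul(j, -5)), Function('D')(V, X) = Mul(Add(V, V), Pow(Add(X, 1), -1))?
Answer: 0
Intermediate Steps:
Function('D')(V, X) = Mul(2, V, Pow(Add(1, X), -1)) (Function('D')(V, X) = Mul(Mul(2, V), Pow(Add(1, X), -1)) = Mul(2, V, Pow(Add(1, X), -1)))
Function('t')(O, j) = Add(Pow(O, 2), Mul(-5, j))
Function('a')(h) = Mul(h, Add(Pow(h, 2), Mul(10, h))) (Function('a')(h) = Mul(Add(Pow(h, 2), Mul(-5, Mul(2, h, Pow(Add(1, -2), -1)))), h) = Mul(Add(Pow(h, 2), Mul(-5, Mul(2, h, Pow(-1, -1)))), h) = Mul(Add(Pow(h, 2), Mul(-5, Mul(2, h, -1))), h) = Mul(Add(Pow(h, 2), Mul(-5, Mul(-2, h))), h) = Mul(Add(Pow(h, 2), Mul(10, h)), h) = Mul(h, Add(Pow(h, 2), Mul(10, h))))
Mul(-65, Function('a')(Add(Add(-10, 7), 3))) = Mul(-65, Mul(Pow(Add(Add(-10, 7), 3), 2), Add(10, Add(Add(-10, 7), 3)))) = Mul(-65, Mul(Pow(Add(-3, 3), 2), Add(10, Add(-3, 3)))) = Mul(-65, Mul(Pow(0, 2), Add(10, 0))) = Mul(-65, Mul(0, 10)) = Mul(-65, 0) = 0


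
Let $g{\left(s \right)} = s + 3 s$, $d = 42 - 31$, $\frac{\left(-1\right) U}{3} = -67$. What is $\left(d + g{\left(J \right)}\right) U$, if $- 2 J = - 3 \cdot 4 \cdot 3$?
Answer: $16683$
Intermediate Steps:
$U = 201$ ($U = \left(-3\right) \left(-67\right) = 201$)
$d = 11$
$J = 18$ ($J = - \frac{\left(-3\right) 4 \cdot 3}{2} = - \frac{\left(-3\right) 12}{2} = \left(- \frac{1}{2}\right) \left(-36\right) = 18$)
$g{\left(s \right)} = 4 s$
$\left(d + g{\left(J \right)}\right) U = \left(11 + 4 \cdot 18\right) 201 = \left(11 + 72\right) 201 = 83 \cdot 201 = 16683$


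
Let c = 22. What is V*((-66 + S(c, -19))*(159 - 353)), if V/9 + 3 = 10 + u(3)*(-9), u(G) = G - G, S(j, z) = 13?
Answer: 647766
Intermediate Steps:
u(G) = 0
V = 63 (V = -27 + 9*(10 + 0*(-9)) = -27 + 9*(10 + 0) = -27 + 9*10 = -27 + 90 = 63)
V*((-66 + S(c, -19))*(159 - 353)) = 63*((-66 + 13)*(159 - 353)) = 63*(-53*(-194)) = 63*10282 = 647766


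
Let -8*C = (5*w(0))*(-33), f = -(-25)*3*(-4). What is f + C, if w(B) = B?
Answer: -300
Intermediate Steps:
f = -300 (f = -5*(-15)*(-4) = 75*(-4) = -300)
C = 0 (C = -5*0*(-33)/8 = -0*(-33) = -1/8*0 = 0)
f + C = -300 + 0 = -300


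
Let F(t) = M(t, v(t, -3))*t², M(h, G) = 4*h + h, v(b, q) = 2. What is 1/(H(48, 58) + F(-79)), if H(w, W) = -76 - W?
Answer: -1/2465329 ≈ -4.0563e-7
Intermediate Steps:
M(h, G) = 5*h
F(t) = 5*t³ (F(t) = (5*t)*t² = 5*t³)
1/(H(48, 58) + F(-79)) = 1/((-76 - 1*58) + 5*(-79)³) = 1/((-76 - 58) + 5*(-493039)) = 1/(-134 - 2465195) = 1/(-2465329) = -1/2465329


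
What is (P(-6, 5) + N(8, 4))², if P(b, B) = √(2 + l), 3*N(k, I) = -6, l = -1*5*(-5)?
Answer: 31 - 12*√3 ≈ 10.215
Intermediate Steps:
l = 25 (l = -5*(-5) = 25)
N(k, I) = -2 (N(k, I) = (⅓)*(-6) = -2)
P(b, B) = 3*√3 (P(b, B) = √(2 + 25) = √27 = 3*√3)
(P(-6, 5) + N(8, 4))² = (3*√3 - 2)² = (-2 + 3*√3)²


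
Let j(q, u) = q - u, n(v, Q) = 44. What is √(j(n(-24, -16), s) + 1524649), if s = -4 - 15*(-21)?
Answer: √1524382 ≈ 1234.7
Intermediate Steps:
s = 311 (s = -4 + 315 = 311)
√(j(n(-24, -16), s) + 1524649) = √((44 - 1*311) + 1524649) = √((44 - 311) + 1524649) = √(-267 + 1524649) = √1524382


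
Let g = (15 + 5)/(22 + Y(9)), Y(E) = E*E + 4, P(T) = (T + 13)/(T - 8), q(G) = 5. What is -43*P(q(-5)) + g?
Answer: 27626/107 ≈ 258.19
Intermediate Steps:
P(T) = (13 + T)/(-8 + T)
Y(E) = 4 + E**2 (Y(E) = E**2 + 4 = 4 + E**2)
g = 20/107 (g = (15 + 5)/(22 + (4 + 9**2)) = 20/(22 + (4 + 81)) = 20/(22 + 85) = 20/107 ≈ 0.18692)
-43*P(q(-5)) + g = -43*(13 + 5)/(-8 + 5) + 20/107 = -43*18/(-3) + 20/107 = -(-43)*18/3 + 20/107 = -43*(-6) + 20/107 = 258 + 20/107 = 27626/107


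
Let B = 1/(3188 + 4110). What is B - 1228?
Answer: -8961943/7298 ≈ -1228.0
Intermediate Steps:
B = 1/7298 ≈ 0.00013702
B - 1228 = 1/7298 - 1228 = -8961943/7298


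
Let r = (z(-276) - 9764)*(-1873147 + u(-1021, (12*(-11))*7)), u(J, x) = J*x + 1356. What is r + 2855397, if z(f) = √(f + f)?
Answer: 9067626065 - 1856774*I*√138 ≈ 9.0676e+9 - 2.1812e+7*I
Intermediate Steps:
u(J, x) = 1356 + J*x
z(f) = √2*√f (z(f) = √(2*f) = √2*√f)
r = 9064770668 - 1856774*I*√138 (r = (√2*√(-276) - 9764)*(-1873147 + (1356 - 1021*12*(-11)*7)) = (√2*(2*I*√69) - 9764)*(-1873147 + (1356 - (-134772)*7)) = (2*I*√138 - 9764)*(-1873147 + (1356 - 1021*(-924))) = (-9764 + 2*I*√138)*(-1873147 + (1356 + 943404)) = (-9764 + 2*I*√138)*(-1873147 + 944760) = (-9764 + 2*I*√138)*(-928387) = 9064770668 - 1856774*I*√138 ≈ 9.0648e+9 - 2.1812e+7*I)
r + 2855397 = (9064770668 - 1856774*I*√138) + 2855397 = 9067626065 - 1856774*I*√138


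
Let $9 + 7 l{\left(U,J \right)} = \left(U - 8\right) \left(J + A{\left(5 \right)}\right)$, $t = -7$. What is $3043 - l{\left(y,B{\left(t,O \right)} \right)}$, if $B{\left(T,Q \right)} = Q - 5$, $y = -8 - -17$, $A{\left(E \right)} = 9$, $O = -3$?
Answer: $\frac{21309}{7} \approx 3044.1$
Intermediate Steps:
$y = 9$ ($y = -8 + 17 = 9$)
$B{\left(T,Q \right)} = -5 + Q$ ($B{\left(T,Q \right)} = Q - 5 = -5 + Q$)
$l{\left(U,J \right)} = - \frac{9}{7} + \frac{\left(-8 + U\right) \left(9 + J\right)}{7}$ ($l{\left(U,J \right)} = - \frac{9}{7} + \frac{\left(U - 8\right) \left(J + 9\right)}{7} = - \frac{9}{7} + \frac{\left(-8 + U\right) \left(9 + J\right)}{7}$)
$3043 - l{\left(y,B{\left(t,O \right)} \right)} = 3043 - \left(- \frac{81}{7} - \frac{8 \left(-5 - 3\right)}{7} + \frac{9}{7} \cdot 9 + \frac{1}{7} \left(-5 - 3\right) 9\right) = 3043 - \left(- \frac{81}{7} - - \frac{64}{7} + \frac{81}{7} + \frac{1}{7} \left(-8\right) 9\right) = 3043 - \left(- \frac{81}{7} + \frac{64}{7} + \frac{81}{7} - \frac{72}{7}\right) = 3043 - - \frac{8}{7} = 3043 + \frac{8}{7} = \frac{21309}{7}$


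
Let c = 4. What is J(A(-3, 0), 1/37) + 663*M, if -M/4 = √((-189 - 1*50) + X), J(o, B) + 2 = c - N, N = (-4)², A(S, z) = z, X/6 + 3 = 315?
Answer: -14 - 2652*√1633 ≈ -1.0718e+5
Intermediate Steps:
X = 1872 (X = -18 + 6*315 = -18 + 1890 = 1872)
N = 16
J(o, B) = -14 (J(o, B) = -2 + (4 - 1*16) = -2 + (4 - 16) = -2 - 12 = -14)
M = -4*√1633 (M = -4*√((-189 - 1*50) + 1872) = -4*√((-189 - 50) + 1872) = -4*√(-239 + 1872) = -4*√1633 ≈ -161.64)
J(A(-3, 0), 1/37) + 663*M = -14 + 663*(-4*√1633) = -14 - 2652*√1633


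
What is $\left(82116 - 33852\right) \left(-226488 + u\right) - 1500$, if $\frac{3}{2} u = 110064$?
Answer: $-7389799068$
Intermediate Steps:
$u = 73376$ ($u = \frac{2}{3} \cdot 110064 = 73376$)
$\left(82116 - 33852\right) \left(-226488 + u\right) - 1500 = \left(82116 - 33852\right) \left(-226488 + 73376\right) - 1500 = 48264 \left(-153112\right) - 1500 = -7389797568 - 1500 = -7389799068$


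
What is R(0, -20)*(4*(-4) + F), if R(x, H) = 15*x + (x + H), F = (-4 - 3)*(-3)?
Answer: -100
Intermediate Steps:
F = 21 (F = -7*(-3) = 21)
R(x, H) = H + 16*x (R(x, H) = 15*x + (H + x) = H + 16*x)
R(0, -20)*(4*(-4) + F) = (-20 + 16*0)*(4*(-4) + 21) = (-20 + 0)*(-16 + 21) = -20*5 = -100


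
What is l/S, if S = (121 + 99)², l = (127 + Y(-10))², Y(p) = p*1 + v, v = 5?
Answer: 3721/12100 ≈ 0.30752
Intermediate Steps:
Y(p) = 5 + p (Y(p) = p*1 + 5 = p + 5 = 5 + p)
l = 14884 (l = (127 + (5 - 10))² = (127 - 5)² = 122² = 14884)
S = 48400 (S = 220² = 48400)
l/S = 14884/48400 = 14884*(1/48400) = 3721/12100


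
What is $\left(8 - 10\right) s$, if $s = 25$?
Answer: $-50$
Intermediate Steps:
$\left(8 - 10\right) s = \left(8 - 10\right) 25 = \left(-2\right) 25 = -50$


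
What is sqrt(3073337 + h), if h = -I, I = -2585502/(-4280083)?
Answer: sqrt(56300789000280821927)/4280083 ≈ 1753.1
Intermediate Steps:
I = 2585502/4280083 (I = -2585502*(-1/4280083) = 2585502/4280083 ≈ 0.60408)
h = -2585502/4280083 (h = -1*2585502/4280083 = -2585502/4280083 ≈ -0.60408)
sqrt(3073337 + h) = sqrt(3073337 - 2585502/4280083) = sqrt(13154134861469/4280083) = sqrt(56300789000280821927)/4280083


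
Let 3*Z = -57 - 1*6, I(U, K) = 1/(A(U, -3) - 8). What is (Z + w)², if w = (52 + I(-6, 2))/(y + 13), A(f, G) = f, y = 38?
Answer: 203547289/509796 ≈ 399.27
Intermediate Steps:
I(U, K) = 1/(-8 + U) (I(U, K) = 1/(U - 8) = 1/(-8 + U))
Z = -21 (Z = (-57 - 1*6)/3 = (-57 - 6)/3 = (⅓)*(-63) = -21)
w = 727/714 (w = (52 + 1/(-8 - 6))/(38 + 13) = (52 + 1/(-14))/51 = (52 - 1/14)*(1/51) = (727/14)*(1/51) = 727/714 ≈ 1.0182)
(Z + w)² = (-21 + 727/714)² = (-14267/714)² = 203547289/509796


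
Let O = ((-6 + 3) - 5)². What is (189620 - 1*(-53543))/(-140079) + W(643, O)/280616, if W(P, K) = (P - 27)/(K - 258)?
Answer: -236388560711/136175558586 ≈ -1.7359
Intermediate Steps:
O = 64 (O = (-3 - 5)² = (-8)² = 64)
W(P, K) = (-27 + P)/(-258 + K)
(189620 - 1*(-53543))/(-140079) + W(643, O)/280616 = (189620 - 1*(-53543))/(-140079) + ((-27 + 643)/(-258 + 64))/280616 = (189620 + 53543)*(-1/140079) + (616/(-194))*(1/280616) = 243163*(-1/140079) - 1/194*616*(1/280616) = -243163/140079 - 308/97*1/280616 = -243163/140079 - 11/972134 = -236388560711/136175558586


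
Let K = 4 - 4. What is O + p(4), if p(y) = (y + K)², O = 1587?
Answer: 1603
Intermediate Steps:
K = 0
p(y) = y² (p(y) = (y + 0)² = y²)
O + p(4) = 1587 + 4² = 1587 + 16 = 1603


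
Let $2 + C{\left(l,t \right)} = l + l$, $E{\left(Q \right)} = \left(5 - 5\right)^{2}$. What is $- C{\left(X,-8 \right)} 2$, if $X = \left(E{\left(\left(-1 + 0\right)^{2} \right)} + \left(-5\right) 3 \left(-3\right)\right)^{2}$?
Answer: $-8096$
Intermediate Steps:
$E{\left(Q \right)} = 0$ ($E{\left(Q \right)} = 0^{2} = 0$)
$X = 2025$ ($X = \left(0 + \left(-5\right) 3 \left(-3\right)\right)^{2} = \left(0 - -45\right)^{2} = \left(0 + 45\right)^{2} = 45^{2} = 2025$)
$C{\left(l,t \right)} = -2 + 2 l$ ($C{\left(l,t \right)} = -2 + \left(l + l\right) = -2 + 2 l$)
$- C{\left(X,-8 \right)} 2 = - (-2 + 2 \cdot 2025) 2 = - (-2 + 4050) 2 = \left(-1\right) 4048 \cdot 2 = \left(-4048\right) 2 = -8096$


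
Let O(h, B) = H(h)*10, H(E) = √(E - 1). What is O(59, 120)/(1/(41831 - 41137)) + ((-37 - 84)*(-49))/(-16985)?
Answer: -5929/16985 + 6940*√58 ≈ 52853.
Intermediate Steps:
H(E) = √(-1 + E)
O(h, B) = 10*√(-1 + h) (O(h, B) = √(-1 + h)*10 = 10*√(-1 + h))
O(59, 120)/(1/(41831 - 41137)) + ((-37 - 84)*(-49))/(-16985) = (10*√(-1 + 59))/(1/(41831 - 41137)) + ((-37 - 84)*(-49))/(-16985) = (10*√58)/(1/694) - 121*(-49)*(-1/16985) = (10*√58)/(1/694) + 5929*(-1/16985) = (10*√58)*694 - 5929/16985 = 6940*√58 - 5929/16985 = -5929/16985 + 6940*√58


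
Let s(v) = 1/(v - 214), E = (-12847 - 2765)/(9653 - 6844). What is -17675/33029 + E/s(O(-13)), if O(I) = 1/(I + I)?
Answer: 27059381195/22756981 ≈ 1189.1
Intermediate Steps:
O(I) = 1/(2*I)
E = -15612/2809 ≈ -5.5578
s(v) = 1/(-214 + v)
-17675/33029 + E/s(O(-13)) = -17675/33029 - 15612/(2809*(1/(-214 + (½)/(-13)))) = -17675*1/33029 - 15612/(2809*(1/(-214 + (½)*(-1/13)))) = -17675/33029 - 15612/(2809*(1/(-214 - 1/26))) = -17675/33029 - 15612/(2809*(1/(-5565/26))) = -17675/33029 - 15612/(2809*(-26/5565)) = -17675/33029 - 15612/2809*(-5565/26) = -17675/33029 + 819630/689 = 27059381195/22756981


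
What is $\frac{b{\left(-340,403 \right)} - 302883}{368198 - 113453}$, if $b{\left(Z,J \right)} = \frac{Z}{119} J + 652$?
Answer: $- \frac{2123677}{1783215} \approx -1.1909$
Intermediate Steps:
$b{\left(Z,J \right)} = 652 + \frac{J Z}{119}$ ($b{\left(Z,J \right)} = \frac{Z}{119} J + 652 = \frac{J Z}{119} + 652 = 652 + \frac{J Z}{119}$)
$\frac{b{\left(-340,403 \right)} - 302883}{368198 - 113453} = \frac{\left(652 + \frac{1}{119} \cdot 403 \left(-340\right)\right) - 302883}{368198 - 113453} = \frac{\left(652 - \frac{8060}{7}\right) - 302883}{254745} = \left(- \frac{3496}{7} - 302883\right) \frac{1}{254745} = \left(- \frac{2123677}{7}\right) \frac{1}{254745} = - \frac{2123677}{1783215}$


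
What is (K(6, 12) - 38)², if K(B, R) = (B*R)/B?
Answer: 676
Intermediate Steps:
K(B, R) = R
(K(6, 12) - 38)² = (12 - 38)² = (-26)² = 676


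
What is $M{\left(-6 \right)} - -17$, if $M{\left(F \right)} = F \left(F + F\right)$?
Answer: $89$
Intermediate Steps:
$M{\left(F \right)} = 2 F^{2}$ ($M{\left(F \right)} = F 2 F = 2 F^{2}$)
$M{\left(-6 \right)} - -17 = 2 \left(-6\right)^{2} - -17 = 2 \cdot 36 + 17 = 72 + 17 = 89$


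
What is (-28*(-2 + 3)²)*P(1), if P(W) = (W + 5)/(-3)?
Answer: 56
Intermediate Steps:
P(W) = -5/3 - W/3 (P(W) = (5 + W)*(-⅓) = -5/3 - W/3)
(-28*(-2 + 3)²)*P(1) = (-28*(-2 + 3)²)*(-5/3 - ⅓*1) = (-28*1²)*(-5/3 - ⅓) = -28*1*(-2) = -28*(-2) = 56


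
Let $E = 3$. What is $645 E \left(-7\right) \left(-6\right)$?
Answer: $81270$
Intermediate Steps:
$645 E \left(-7\right) \left(-6\right) = 645 \cdot 3 \left(-7\right) \left(-6\right) = 645 \left(\left(-21\right) \left(-6\right)\right) = 645 \cdot 126 = 81270$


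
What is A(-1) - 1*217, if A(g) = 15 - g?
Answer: -201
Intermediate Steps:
A(-1) - 1*217 = (15 - 1*(-1)) - 1*217 = (15 + 1) - 217 = 16 - 217 = -201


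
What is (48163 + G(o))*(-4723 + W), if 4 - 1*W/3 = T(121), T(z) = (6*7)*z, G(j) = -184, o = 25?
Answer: -957516903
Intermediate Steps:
T(z) = 42*z
W = -15234 (W = 12 - 126*121 = 12 - 3*5082 = 12 - 15246 = -15234)
(48163 + G(o))*(-4723 + W) = (48163 - 184)*(-4723 - 15234) = 47979*(-19957) = -957516903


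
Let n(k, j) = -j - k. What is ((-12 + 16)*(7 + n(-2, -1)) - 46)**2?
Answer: 36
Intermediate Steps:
((-12 + 16)*(7 + n(-2, -1)) - 46)**2 = ((-12 + 16)*(7 + (-1*(-1) - 1*(-2))) - 46)**2 = (4*(7 + (1 + 2)) - 46)**2 = (4*(7 + 3) - 46)**2 = (4*10 - 46)**2 = (40 - 46)**2 = (-6)**2 = 36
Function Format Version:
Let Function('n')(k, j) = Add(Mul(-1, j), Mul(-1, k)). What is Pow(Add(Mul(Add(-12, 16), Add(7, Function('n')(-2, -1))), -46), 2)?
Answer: 36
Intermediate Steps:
Pow(Add(Mul(Add(-12, 16), Add(7, Function('n')(-2, -1))), -46), 2) = Pow(Add(Mul(Add(-12, 16), Add(7, Add(Mul(-1, -1), Mul(-1, -2)))), -46), 2) = Pow(Add(Mul(4, Add(7, Add(1, 2))), -46), 2) = Pow(Add(Mul(4, Add(7, 3)), -46), 2) = Pow(Add(Mul(4, 10), -46), 2) = Pow(Add(40, -46), 2) = Pow(-6, 2) = 36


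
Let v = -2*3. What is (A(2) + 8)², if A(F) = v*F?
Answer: 16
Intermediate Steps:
v = -6
A(F) = -6*F
(A(2) + 8)² = (-6*2 + 8)² = (-12 + 8)² = (-4)² = 16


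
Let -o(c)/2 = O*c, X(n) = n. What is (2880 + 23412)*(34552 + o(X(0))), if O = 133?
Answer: 908441184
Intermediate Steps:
o(c) = -266*c
(2880 + 23412)*(34552 + o(X(0))) = (2880 + 23412)*(34552 - 266*0) = 26292*(34552 + 0) = 26292*34552 = 908441184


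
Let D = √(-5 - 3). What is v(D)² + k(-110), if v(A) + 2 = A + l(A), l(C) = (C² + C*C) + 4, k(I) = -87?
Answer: 101 - 56*I*√2 ≈ 101.0 - 79.196*I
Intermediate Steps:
D = 2*I*√2 (D = √(-8) = 2*I*√2 ≈ 2.8284*I)
l(C) = 4 + 2*C² (l(C) = (C² + C²) + 4 = 2*C² + 4 = 4 + 2*C²)
v(A) = 2 + A + 2*A² (v(A) = -2 + (A + (4 + 2*A²)) = -2 + (4 + A + 2*A²) = 2 + A + 2*A²)
v(D)² + k(-110) = (2 + 2*I*√2 + 2*(2*I*√2)²)² - 87 = (2 + 2*I*√2 + 2*(-8))² - 87 = (2 + 2*I*√2 - 16)² - 87 = (-14 + 2*I*√2)² - 87 = -87 + (-14 + 2*I*√2)²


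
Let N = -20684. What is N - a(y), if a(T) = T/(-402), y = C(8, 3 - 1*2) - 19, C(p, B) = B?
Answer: -1385831/67 ≈ -20684.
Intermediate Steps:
y = -18 (y = (3 - 1*2) - 19 = (3 - 2) - 19 = 1 - 19 = -18)
a(T) = -T/402 (a(T) = T*(-1/402) = -T/402)
N - a(y) = -20684 - (-1)*(-18)/402 = -20684 - 1*3/67 = -20684 - 3/67 = -1385831/67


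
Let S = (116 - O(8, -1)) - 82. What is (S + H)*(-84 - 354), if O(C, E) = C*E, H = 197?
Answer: -104682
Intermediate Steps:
S = 42 (S = (116 - 8*(-1)) - 82 = (116 - 1*(-8)) - 82 = (116 + 8) - 82 = 124 - 82 = 42)
(S + H)*(-84 - 354) = (42 + 197)*(-84 - 354) = 239*(-438) = -104682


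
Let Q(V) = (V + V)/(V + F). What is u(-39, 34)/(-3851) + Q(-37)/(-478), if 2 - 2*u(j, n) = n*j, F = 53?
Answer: -2396649/14726224 ≈ -0.16275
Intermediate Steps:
u(j, n) = 1 - j*n/2 (u(j, n) = 1 - n*j/2 = 1 - j*n/2)
Q(V) = 2*V/(53 + V) (Q(V) = (V + V)/(V + 53) = (2*V)/(53 + V) = 2*V/(53 + V))
u(-39, 34)/(-3851) + Q(-37)/(-478) = (1 - ½*(-39)*34)/(-3851) + (2*(-37)/(53 - 37))/(-478) = (1 + 663)*(-1/3851) + (2*(-37)/16)*(-1/478) = 664*(-1/3851) + (2*(-37)*(1/16))*(-1/478) = -664/3851 - 37/8*(-1/478) = -664/3851 + 37/3824 = -2396649/14726224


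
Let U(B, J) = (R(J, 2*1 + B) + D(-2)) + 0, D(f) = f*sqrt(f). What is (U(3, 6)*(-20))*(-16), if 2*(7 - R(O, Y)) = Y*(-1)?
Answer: 3040 - 640*I*sqrt(2) ≈ 3040.0 - 905.1*I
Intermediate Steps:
R(O, Y) = 7 + Y/2 (R(O, Y) = 7 - Y*(-1)/2 = 7 - (-1)*Y/2 = 7 + Y/2)
D(f) = f**(3/2)
U(B, J) = 8 + B/2 - 2*I*sqrt(2) (U(B, J) = ((7 + (2*1 + B)/2) + (-2)**(3/2)) + 0 = ((7 + (2 + B)/2) - 2*I*sqrt(2)) + 0 = ((7 + (1 + B/2)) - 2*I*sqrt(2)) + 0 = ((8 + B/2) - 2*I*sqrt(2)) + 0 = (8 + B/2 - 2*I*sqrt(2)) + 0 = 8 + B/2 - 2*I*sqrt(2))
(U(3, 6)*(-20))*(-16) = ((8 + (1/2)*3 - 2*I*sqrt(2))*(-20))*(-16) = ((8 + 3/2 - 2*I*sqrt(2))*(-20))*(-16) = ((19/2 - 2*I*sqrt(2))*(-20))*(-16) = (-190 + 40*I*sqrt(2))*(-16) = 3040 - 640*I*sqrt(2)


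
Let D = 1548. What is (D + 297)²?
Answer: 3404025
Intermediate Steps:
(D + 297)² = (1548 + 297)² = 1845² = 3404025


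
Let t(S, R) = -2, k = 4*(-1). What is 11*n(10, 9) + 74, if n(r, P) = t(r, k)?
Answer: 52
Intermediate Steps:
k = -4
n(r, P) = -2
11*n(10, 9) + 74 = 11*(-2) + 74 = -22 + 74 = 52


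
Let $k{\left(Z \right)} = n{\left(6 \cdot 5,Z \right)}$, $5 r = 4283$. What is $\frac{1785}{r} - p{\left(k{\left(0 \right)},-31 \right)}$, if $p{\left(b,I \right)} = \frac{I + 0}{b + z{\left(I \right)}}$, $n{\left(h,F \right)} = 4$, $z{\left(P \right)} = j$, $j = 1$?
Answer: $\frac{177398}{21415} \approx 8.2838$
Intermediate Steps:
$z{\left(P \right)} = 1$
$r = \frac{4283}{5}$ ($r = \frac{1}{5} \cdot 4283 = \frac{4283}{5} \approx 856.6$)
$k{\left(Z \right)} = 4$
$p{\left(b,I \right)} = \frac{I}{1 + b}$ ($p{\left(b,I \right)} = \frac{I + 0}{b + 1} = \frac{I}{1 + b}$)
$\frac{1785}{r} - p{\left(k{\left(0 \right)},-31 \right)} = \frac{1785}{\frac{4283}{5}} - - \frac{31}{1 + 4} = 1785 \cdot \frac{5}{4283} - - \frac{31}{5} = \frac{8925}{4283} - \left(-31\right) \frac{1}{5} = \frac{8925}{4283} - - \frac{31}{5} = \frac{8925}{4283} + \frac{31}{5} = \frac{177398}{21415}$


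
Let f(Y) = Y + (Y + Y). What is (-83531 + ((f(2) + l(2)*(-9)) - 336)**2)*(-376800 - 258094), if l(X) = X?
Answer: -23854872262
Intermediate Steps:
f(Y) = 3*Y (f(Y) = Y + 2*Y = 3*Y)
(-83531 + ((f(2) + l(2)*(-9)) - 336)**2)*(-376800 - 258094) = (-83531 + ((3*2 + 2*(-9)) - 336)**2)*(-376800 - 258094) = (-83531 + ((6 - 18) - 336)**2)*(-634894) = (-83531 + (-12 - 336)**2)*(-634894) = (-83531 + (-348)**2)*(-634894) = (-83531 + 121104)*(-634894) = 37573*(-634894) = -23854872262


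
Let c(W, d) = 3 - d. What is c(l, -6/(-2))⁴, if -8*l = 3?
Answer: 0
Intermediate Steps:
l = -3/8 (l = -⅛*3 = -3/8 ≈ -0.37500)
c(l, -6/(-2))⁴ = (3 - (-6)/(-2))⁴ = (3 - (-6)*(-1)/2)⁴ = (3 - 1*3)⁴ = (3 - 3)⁴ = 0⁴ = 0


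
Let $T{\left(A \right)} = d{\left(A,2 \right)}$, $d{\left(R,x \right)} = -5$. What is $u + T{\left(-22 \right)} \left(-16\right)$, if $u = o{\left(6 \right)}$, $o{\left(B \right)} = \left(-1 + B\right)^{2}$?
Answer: $105$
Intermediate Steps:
$T{\left(A \right)} = -5$
$u = 25$ ($u = \left(-1 + 6\right)^{2} = 5^{2} = 25$)
$u + T{\left(-22 \right)} \left(-16\right) = 25 - -80 = 25 + 80 = 105$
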